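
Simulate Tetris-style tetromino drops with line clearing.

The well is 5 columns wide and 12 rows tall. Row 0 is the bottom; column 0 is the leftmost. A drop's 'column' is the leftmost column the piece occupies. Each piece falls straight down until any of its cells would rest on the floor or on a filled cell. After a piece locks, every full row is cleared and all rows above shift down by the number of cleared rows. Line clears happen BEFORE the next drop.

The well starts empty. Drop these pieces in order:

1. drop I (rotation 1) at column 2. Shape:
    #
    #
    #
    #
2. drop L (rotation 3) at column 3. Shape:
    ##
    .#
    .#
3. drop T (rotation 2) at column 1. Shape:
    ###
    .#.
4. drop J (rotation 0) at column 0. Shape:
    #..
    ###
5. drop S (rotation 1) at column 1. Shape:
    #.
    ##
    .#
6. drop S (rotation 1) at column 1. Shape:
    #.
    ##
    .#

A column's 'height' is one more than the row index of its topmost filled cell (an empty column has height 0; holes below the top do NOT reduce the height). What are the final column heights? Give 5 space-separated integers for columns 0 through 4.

Drop 1: I rot1 at col 2 lands with bottom-row=0; cleared 0 line(s) (total 0); column heights now [0 0 4 0 0], max=4
Drop 2: L rot3 at col 3 lands with bottom-row=0; cleared 0 line(s) (total 0); column heights now [0 0 4 3 3], max=4
Drop 3: T rot2 at col 1 lands with bottom-row=4; cleared 0 line(s) (total 0); column heights now [0 6 6 6 3], max=6
Drop 4: J rot0 at col 0 lands with bottom-row=6; cleared 0 line(s) (total 0); column heights now [8 7 7 6 3], max=8
Drop 5: S rot1 at col 1 lands with bottom-row=7; cleared 0 line(s) (total 0); column heights now [8 10 9 6 3], max=10
Drop 6: S rot1 at col 1 lands with bottom-row=9; cleared 0 line(s) (total 0); column heights now [8 12 11 6 3], max=12

Answer: 8 12 11 6 3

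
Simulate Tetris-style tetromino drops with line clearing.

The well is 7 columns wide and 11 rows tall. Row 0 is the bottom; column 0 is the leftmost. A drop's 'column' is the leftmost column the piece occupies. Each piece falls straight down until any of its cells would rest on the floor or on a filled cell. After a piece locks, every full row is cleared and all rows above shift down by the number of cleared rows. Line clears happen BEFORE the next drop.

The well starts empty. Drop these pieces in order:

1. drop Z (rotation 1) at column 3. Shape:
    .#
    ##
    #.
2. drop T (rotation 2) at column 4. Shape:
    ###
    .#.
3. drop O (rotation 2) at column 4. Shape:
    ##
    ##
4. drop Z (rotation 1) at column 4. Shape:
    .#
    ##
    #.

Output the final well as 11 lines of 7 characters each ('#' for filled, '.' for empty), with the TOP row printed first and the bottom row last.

Answer: .......
.......
.....#.
....##.
....#..
....##.
....##.
....###
....##.
...##..
...#...

Derivation:
Drop 1: Z rot1 at col 3 lands with bottom-row=0; cleared 0 line(s) (total 0); column heights now [0 0 0 2 3 0 0], max=3
Drop 2: T rot2 at col 4 lands with bottom-row=2; cleared 0 line(s) (total 0); column heights now [0 0 0 2 4 4 4], max=4
Drop 3: O rot2 at col 4 lands with bottom-row=4; cleared 0 line(s) (total 0); column heights now [0 0 0 2 6 6 4], max=6
Drop 4: Z rot1 at col 4 lands with bottom-row=6; cleared 0 line(s) (total 0); column heights now [0 0 0 2 8 9 4], max=9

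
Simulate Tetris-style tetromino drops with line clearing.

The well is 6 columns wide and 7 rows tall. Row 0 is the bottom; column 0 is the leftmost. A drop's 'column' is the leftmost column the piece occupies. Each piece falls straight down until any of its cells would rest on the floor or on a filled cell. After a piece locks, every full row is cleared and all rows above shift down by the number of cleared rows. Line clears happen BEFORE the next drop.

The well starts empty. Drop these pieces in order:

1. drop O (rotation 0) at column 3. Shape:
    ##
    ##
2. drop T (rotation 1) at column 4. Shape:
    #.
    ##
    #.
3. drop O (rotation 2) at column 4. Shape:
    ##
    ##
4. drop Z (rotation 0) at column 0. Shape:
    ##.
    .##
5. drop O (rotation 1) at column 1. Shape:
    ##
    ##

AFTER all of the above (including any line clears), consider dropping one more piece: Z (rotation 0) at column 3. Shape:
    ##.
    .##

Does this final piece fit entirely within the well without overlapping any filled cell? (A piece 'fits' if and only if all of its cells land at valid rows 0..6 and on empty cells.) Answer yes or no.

Drop 1: O rot0 at col 3 lands with bottom-row=0; cleared 0 line(s) (total 0); column heights now [0 0 0 2 2 0], max=2
Drop 2: T rot1 at col 4 lands with bottom-row=2; cleared 0 line(s) (total 0); column heights now [0 0 0 2 5 4], max=5
Drop 3: O rot2 at col 4 lands with bottom-row=5; cleared 0 line(s) (total 0); column heights now [0 0 0 2 7 7], max=7
Drop 4: Z rot0 at col 0 lands with bottom-row=0; cleared 0 line(s) (total 0); column heights now [2 2 1 2 7 7], max=7
Drop 5: O rot1 at col 1 lands with bottom-row=2; cleared 0 line(s) (total 0); column heights now [2 4 4 2 7 7], max=7
Test piece Z rot0 at col 3 (width 3): heights before test = [2 4 4 2 7 7]; fits = False

Answer: no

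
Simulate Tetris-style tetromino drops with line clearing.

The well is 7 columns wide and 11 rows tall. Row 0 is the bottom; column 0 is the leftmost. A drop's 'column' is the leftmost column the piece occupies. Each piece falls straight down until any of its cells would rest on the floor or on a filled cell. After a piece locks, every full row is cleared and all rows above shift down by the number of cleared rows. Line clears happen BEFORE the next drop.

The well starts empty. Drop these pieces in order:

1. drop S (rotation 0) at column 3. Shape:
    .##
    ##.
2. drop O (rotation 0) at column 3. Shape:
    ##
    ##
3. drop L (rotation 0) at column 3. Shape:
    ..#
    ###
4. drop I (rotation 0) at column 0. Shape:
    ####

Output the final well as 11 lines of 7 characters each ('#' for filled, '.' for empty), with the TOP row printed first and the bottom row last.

Drop 1: S rot0 at col 3 lands with bottom-row=0; cleared 0 line(s) (total 0); column heights now [0 0 0 1 2 2 0], max=2
Drop 2: O rot0 at col 3 lands with bottom-row=2; cleared 0 line(s) (total 0); column heights now [0 0 0 4 4 2 0], max=4
Drop 3: L rot0 at col 3 lands with bottom-row=4; cleared 0 line(s) (total 0); column heights now [0 0 0 5 5 6 0], max=6
Drop 4: I rot0 at col 0 lands with bottom-row=5; cleared 0 line(s) (total 0); column heights now [6 6 6 6 5 6 0], max=6

Answer: .......
.......
.......
.......
.......
####.#.
...###.
...##..
...##..
....##.
...##..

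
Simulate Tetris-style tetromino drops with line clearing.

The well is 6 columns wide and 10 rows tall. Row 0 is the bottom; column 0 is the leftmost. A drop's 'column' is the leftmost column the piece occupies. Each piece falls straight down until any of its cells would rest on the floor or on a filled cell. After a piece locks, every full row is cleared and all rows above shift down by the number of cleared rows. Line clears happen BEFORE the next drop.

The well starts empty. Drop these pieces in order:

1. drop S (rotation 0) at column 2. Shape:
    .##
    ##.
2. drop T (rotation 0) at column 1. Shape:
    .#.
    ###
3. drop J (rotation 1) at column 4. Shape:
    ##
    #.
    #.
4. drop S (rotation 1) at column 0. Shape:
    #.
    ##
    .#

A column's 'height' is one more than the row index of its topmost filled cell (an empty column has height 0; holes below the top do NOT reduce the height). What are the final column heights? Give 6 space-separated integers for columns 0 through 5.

Answer: 6 5 4 3 5 5

Derivation:
Drop 1: S rot0 at col 2 lands with bottom-row=0; cleared 0 line(s) (total 0); column heights now [0 0 1 2 2 0], max=2
Drop 2: T rot0 at col 1 lands with bottom-row=2; cleared 0 line(s) (total 0); column heights now [0 3 4 3 2 0], max=4
Drop 3: J rot1 at col 4 lands with bottom-row=2; cleared 0 line(s) (total 0); column heights now [0 3 4 3 5 5], max=5
Drop 4: S rot1 at col 0 lands with bottom-row=3; cleared 0 line(s) (total 0); column heights now [6 5 4 3 5 5], max=6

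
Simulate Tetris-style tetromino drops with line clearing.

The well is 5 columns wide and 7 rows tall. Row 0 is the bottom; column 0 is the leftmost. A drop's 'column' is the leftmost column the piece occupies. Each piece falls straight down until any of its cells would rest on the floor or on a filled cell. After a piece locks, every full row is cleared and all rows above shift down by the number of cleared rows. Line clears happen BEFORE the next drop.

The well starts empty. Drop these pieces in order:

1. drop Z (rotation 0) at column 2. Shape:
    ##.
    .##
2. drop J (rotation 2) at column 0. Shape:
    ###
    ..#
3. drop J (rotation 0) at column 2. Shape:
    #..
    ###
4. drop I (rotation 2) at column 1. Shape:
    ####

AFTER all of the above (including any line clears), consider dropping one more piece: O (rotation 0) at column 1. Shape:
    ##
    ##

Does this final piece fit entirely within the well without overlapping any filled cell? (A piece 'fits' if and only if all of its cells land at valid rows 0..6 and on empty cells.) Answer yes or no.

Answer: no

Derivation:
Drop 1: Z rot0 at col 2 lands with bottom-row=0; cleared 0 line(s) (total 0); column heights now [0 0 2 2 1], max=2
Drop 2: J rot2 at col 0 lands with bottom-row=2; cleared 0 line(s) (total 0); column heights now [4 4 4 2 1], max=4
Drop 3: J rot0 at col 2 lands with bottom-row=4; cleared 0 line(s) (total 0); column heights now [4 4 6 5 5], max=6
Drop 4: I rot2 at col 1 lands with bottom-row=6; cleared 0 line(s) (total 0); column heights now [4 7 7 7 7], max=7
Test piece O rot0 at col 1 (width 2): heights before test = [4 7 7 7 7]; fits = False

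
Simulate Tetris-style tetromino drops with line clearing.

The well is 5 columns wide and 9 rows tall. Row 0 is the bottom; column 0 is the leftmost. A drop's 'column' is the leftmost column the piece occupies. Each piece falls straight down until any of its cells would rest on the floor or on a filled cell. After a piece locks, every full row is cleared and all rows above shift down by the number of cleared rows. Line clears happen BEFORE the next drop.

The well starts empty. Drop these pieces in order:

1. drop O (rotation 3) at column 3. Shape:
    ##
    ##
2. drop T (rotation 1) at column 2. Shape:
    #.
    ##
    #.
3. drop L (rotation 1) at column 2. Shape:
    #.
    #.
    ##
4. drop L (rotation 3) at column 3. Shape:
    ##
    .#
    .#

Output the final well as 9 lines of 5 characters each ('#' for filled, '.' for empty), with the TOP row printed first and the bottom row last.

Answer: .....
.....
..#..
..###
..###
..#.#
..##.
..###
...##

Derivation:
Drop 1: O rot3 at col 3 lands with bottom-row=0; cleared 0 line(s) (total 0); column heights now [0 0 0 2 2], max=2
Drop 2: T rot1 at col 2 lands with bottom-row=1; cleared 0 line(s) (total 0); column heights now [0 0 4 3 2], max=4
Drop 3: L rot1 at col 2 lands with bottom-row=4; cleared 0 line(s) (total 0); column heights now [0 0 7 5 2], max=7
Drop 4: L rot3 at col 3 lands with bottom-row=3; cleared 0 line(s) (total 0); column heights now [0 0 7 6 6], max=7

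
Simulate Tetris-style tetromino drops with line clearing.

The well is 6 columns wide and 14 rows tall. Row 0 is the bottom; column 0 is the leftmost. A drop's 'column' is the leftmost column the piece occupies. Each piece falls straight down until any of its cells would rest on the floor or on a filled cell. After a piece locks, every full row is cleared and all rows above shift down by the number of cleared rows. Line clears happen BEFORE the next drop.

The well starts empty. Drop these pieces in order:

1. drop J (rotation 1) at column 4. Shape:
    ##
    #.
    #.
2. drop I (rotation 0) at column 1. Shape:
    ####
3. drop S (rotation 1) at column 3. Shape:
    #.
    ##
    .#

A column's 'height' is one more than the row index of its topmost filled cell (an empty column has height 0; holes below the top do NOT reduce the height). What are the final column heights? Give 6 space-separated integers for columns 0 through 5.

Answer: 0 4 4 7 6 3

Derivation:
Drop 1: J rot1 at col 4 lands with bottom-row=0; cleared 0 line(s) (total 0); column heights now [0 0 0 0 3 3], max=3
Drop 2: I rot0 at col 1 lands with bottom-row=3; cleared 0 line(s) (total 0); column heights now [0 4 4 4 4 3], max=4
Drop 3: S rot1 at col 3 lands with bottom-row=4; cleared 0 line(s) (total 0); column heights now [0 4 4 7 6 3], max=7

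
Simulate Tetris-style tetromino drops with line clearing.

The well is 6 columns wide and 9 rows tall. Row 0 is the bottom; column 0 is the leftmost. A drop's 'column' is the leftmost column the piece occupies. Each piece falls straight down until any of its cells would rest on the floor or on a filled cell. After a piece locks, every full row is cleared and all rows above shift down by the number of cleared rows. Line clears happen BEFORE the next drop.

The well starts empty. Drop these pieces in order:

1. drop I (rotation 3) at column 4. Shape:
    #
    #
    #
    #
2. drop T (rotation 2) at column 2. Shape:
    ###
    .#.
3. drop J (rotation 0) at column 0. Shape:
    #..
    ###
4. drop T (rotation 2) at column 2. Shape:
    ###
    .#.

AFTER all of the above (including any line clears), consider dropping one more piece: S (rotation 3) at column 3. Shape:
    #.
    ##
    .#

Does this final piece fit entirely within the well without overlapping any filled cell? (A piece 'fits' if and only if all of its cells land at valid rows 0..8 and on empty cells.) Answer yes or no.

Drop 1: I rot3 at col 4 lands with bottom-row=0; cleared 0 line(s) (total 0); column heights now [0 0 0 0 4 0], max=4
Drop 2: T rot2 at col 2 lands with bottom-row=3; cleared 0 line(s) (total 0); column heights now [0 0 5 5 5 0], max=5
Drop 3: J rot0 at col 0 lands with bottom-row=5; cleared 0 line(s) (total 0); column heights now [7 6 6 5 5 0], max=7
Drop 4: T rot2 at col 2 lands with bottom-row=5; cleared 0 line(s) (total 0); column heights now [7 6 7 7 7 0], max=7
Test piece S rot3 at col 3 (width 2): heights before test = [7 6 7 7 7 0]; fits = False

Answer: no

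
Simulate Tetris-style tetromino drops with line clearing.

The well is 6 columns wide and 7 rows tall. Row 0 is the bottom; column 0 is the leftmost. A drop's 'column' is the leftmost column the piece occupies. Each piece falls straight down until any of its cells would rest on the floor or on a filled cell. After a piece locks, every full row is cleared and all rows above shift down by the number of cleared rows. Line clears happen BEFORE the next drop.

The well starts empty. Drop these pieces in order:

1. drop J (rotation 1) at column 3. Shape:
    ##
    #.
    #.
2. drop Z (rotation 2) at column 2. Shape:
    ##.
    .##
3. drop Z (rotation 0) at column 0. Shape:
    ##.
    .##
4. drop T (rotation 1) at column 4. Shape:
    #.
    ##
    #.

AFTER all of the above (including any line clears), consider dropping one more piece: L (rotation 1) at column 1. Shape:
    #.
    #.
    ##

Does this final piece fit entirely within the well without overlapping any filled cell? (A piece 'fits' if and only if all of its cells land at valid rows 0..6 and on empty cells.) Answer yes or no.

Drop 1: J rot1 at col 3 lands with bottom-row=0; cleared 0 line(s) (total 0); column heights now [0 0 0 3 3 0], max=3
Drop 2: Z rot2 at col 2 lands with bottom-row=3; cleared 0 line(s) (total 0); column heights now [0 0 5 5 4 0], max=5
Drop 3: Z rot0 at col 0 lands with bottom-row=5; cleared 0 line(s) (total 0); column heights now [7 7 6 5 4 0], max=7
Drop 4: T rot1 at col 4 lands with bottom-row=4; cleared 0 line(s) (total 0); column heights now [7 7 6 5 7 6], max=7
Test piece L rot1 at col 1 (width 2): heights before test = [7 7 6 5 7 6]; fits = False

Answer: no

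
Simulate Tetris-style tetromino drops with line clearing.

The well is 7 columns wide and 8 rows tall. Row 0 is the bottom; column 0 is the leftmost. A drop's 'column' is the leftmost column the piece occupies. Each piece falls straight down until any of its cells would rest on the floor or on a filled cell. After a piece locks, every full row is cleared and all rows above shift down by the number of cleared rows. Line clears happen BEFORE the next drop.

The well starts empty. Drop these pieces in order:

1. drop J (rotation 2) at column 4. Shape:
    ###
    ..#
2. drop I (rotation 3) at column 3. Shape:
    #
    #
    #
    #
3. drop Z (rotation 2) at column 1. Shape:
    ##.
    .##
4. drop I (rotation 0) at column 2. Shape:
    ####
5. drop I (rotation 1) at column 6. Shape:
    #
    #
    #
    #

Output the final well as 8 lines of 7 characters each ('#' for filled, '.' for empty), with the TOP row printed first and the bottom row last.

Answer: .......
..####.
.##...#
..##..#
...#..#
...#..#
...####
...#..#

Derivation:
Drop 1: J rot2 at col 4 lands with bottom-row=0; cleared 0 line(s) (total 0); column heights now [0 0 0 0 2 2 2], max=2
Drop 2: I rot3 at col 3 lands with bottom-row=0; cleared 0 line(s) (total 0); column heights now [0 0 0 4 2 2 2], max=4
Drop 3: Z rot2 at col 1 lands with bottom-row=4; cleared 0 line(s) (total 0); column heights now [0 6 6 5 2 2 2], max=6
Drop 4: I rot0 at col 2 lands with bottom-row=6; cleared 0 line(s) (total 0); column heights now [0 6 7 7 7 7 2], max=7
Drop 5: I rot1 at col 6 lands with bottom-row=2; cleared 0 line(s) (total 0); column heights now [0 6 7 7 7 7 6], max=7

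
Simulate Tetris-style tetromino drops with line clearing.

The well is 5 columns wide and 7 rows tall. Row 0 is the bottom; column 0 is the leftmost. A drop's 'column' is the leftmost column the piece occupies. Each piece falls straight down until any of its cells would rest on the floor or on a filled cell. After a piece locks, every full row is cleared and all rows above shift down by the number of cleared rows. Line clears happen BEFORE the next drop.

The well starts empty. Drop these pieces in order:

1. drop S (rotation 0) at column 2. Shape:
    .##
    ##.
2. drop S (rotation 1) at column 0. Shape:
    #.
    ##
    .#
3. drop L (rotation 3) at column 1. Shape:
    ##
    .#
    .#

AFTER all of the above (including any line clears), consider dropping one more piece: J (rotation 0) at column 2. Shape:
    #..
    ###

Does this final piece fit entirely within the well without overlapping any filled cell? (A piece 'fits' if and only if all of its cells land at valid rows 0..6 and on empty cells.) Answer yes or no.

Drop 1: S rot0 at col 2 lands with bottom-row=0; cleared 0 line(s) (total 0); column heights now [0 0 1 2 2], max=2
Drop 2: S rot1 at col 0 lands with bottom-row=0; cleared 0 line(s) (total 0); column heights now [3 2 1 2 2], max=3
Drop 3: L rot3 at col 1 lands with bottom-row=1; cleared 1 line(s) (total 1); column heights now [2 3 3 1 0], max=3
Test piece J rot0 at col 2 (width 3): heights before test = [2 3 3 1 0]; fits = True

Answer: yes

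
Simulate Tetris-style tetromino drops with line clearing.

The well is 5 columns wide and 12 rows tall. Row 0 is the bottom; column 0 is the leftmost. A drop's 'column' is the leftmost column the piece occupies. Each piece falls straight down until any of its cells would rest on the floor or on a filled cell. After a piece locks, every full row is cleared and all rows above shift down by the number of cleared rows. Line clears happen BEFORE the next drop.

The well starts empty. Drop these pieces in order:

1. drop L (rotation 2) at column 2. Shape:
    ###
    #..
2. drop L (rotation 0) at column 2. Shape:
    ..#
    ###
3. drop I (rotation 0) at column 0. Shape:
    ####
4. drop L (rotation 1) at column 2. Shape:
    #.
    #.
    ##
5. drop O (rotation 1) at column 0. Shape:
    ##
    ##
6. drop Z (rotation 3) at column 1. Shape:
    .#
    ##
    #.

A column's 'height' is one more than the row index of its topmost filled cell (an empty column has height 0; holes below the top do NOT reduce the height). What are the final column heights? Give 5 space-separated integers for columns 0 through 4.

Answer: 1 6 7 3 2

Derivation:
Drop 1: L rot2 at col 2 lands with bottom-row=0; cleared 0 line(s) (total 0); column heights now [0 0 2 2 2], max=2
Drop 2: L rot0 at col 2 lands with bottom-row=2; cleared 0 line(s) (total 0); column heights now [0 0 3 3 4], max=4
Drop 3: I rot0 at col 0 lands with bottom-row=3; cleared 1 line(s) (total 1); column heights now [0 0 3 3 3], max=3
Drop 4: L rot1 at col 2 lands with bottom-row=3; cleared 0 line(s) (total 1); column heights now [0 0 6 4 3], max=6
Drop 5: O rot1 at col 0 lands with bottom-row=0; cleared 1 line(s) (total 2); column heights now [1 1 5 3 2], max=5
Drop 6: Z rot3 at col 1 lands with bottom-row=4; cleared 0 line(s) (total 2); column heights now [1 6 7 3 2], max=7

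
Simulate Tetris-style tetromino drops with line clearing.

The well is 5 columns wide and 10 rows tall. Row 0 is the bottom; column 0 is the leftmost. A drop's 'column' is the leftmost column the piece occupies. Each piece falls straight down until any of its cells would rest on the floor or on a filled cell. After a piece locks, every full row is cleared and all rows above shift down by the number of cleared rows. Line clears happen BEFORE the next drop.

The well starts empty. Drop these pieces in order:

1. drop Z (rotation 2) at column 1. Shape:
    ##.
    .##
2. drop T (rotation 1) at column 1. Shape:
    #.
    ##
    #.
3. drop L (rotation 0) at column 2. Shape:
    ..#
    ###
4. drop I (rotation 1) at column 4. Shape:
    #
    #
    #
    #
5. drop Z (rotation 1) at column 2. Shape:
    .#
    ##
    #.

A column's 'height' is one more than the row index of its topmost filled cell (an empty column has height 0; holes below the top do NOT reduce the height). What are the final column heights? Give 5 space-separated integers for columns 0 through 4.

Drop 1: Z rot2 at col 1 lands with bottom-row=0; cleared 0 line(s) (total 0); column heights now [0 2 2 1 0], max=2
Drop 2: T rot1 at col 1 lands with bottom-row=2; cleared 0 line(s) (total 0); column heights now [0 5 4 1 0], max=5
Drop 3: L rot0 at col 2 lands with bottom-row=4; cleared 0 line(s) (total 0); column heights now [0 5 5 5 6], max=6
Drop 4: I rot1 at col 4 lands with bottom-row=6; cleared 0 line(s) (total 0); column heights now [0 5 5 5 10], max=10
Drop 5: Z rot1 at col 2 lands with bottom-row=5; cleared 0 line(s) (total 0); column heights now [0 5 7 8 10], max=10

Answer: 0 5 7 8 10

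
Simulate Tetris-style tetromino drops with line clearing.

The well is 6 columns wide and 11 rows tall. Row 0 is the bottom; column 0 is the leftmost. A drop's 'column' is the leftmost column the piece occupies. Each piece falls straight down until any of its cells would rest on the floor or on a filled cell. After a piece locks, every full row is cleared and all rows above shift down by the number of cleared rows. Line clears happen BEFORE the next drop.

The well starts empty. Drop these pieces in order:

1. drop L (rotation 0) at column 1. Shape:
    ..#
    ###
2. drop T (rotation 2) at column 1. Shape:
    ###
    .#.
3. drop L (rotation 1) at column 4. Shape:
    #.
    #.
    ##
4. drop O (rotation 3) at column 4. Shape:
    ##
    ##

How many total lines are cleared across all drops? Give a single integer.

Drop 1: L rot0 at col 1 lands with bottom-row=0; cleared 0 line(s) (total 0); column heights now [0 1 1 2 0 0], max=2
Drop 2: T rot2 at col 1 lands with bottom-row=1; cleared 0 line(s) (total 0); column heights now [0 3 3 3 0 0], max=3
Drop 3: L rot1 at col 4 lands with bottom-row=0; cleared 0 line(s) (total 0); column heights now [0 3 3 3 3 1], max=3
Drop 4: O rot3 at col 4 lands with bottom-row=3; cleared 0 line(s) (total 0); column heights now [0 3 3 3 5 5], max=5

Answer: 0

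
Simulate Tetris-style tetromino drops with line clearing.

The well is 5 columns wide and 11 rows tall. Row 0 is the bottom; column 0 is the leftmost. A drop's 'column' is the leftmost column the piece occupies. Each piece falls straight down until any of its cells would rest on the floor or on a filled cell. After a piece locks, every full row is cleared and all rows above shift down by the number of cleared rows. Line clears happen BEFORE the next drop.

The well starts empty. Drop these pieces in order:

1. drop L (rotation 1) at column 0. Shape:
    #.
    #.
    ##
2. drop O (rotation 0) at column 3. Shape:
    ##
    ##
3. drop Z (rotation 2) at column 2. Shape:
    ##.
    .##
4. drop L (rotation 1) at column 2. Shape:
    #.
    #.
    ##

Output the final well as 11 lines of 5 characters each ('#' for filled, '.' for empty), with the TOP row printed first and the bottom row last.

Drop 1: L rot1 at col 0 lands with bottom-row=0; cleared 0 line(s) (total 0); column heights now [3 1 0 0 0], max=3
Drop 2: O rot0 at col 3 lands with bottom-row=0; cleared 0 line(s) (total 0); column heights now [3 1 0 2 2], max=3
Drop 3: Z rot2 at col 2 lands with bottom-row=2; cleared 0 line(s) (total 0); column heights now [3 1 4 4 3], max=4
Drop 4: L rot1 at col 2 lands with bottom-row=4; cleared 0 line(s) (total 0); column heights now [3 1 7 5 3], max=7

Answer: .....
.....
.....
.....
..#..
..#..
..##.
..##.
#..##
#..##
##.##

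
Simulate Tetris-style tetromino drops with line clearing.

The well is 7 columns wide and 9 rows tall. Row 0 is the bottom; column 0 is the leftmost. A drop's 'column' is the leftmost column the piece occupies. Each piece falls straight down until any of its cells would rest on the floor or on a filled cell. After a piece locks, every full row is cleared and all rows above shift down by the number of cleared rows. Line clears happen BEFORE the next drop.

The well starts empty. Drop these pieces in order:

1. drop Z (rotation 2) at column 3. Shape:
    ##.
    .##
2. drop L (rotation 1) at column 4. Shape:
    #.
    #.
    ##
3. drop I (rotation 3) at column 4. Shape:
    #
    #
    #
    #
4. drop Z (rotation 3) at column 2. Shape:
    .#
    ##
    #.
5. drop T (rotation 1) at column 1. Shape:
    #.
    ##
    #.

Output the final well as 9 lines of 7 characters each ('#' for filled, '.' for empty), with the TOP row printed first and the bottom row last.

Answer: ....#..
....#..
....#..
....#..
.#..#..
.####..
.#####.
..###..
....##.

Derivation:
Drop 1: Z rot2 at col 3 lands with bottom-row=0; cleared 0 line(s) (total 0); column heights now [0 0 0 2 2 1 0], max=2
Drop 2: L rot1 at col 4 lands with bottom-row=2; cleared 0 line(s) (total 0); column heights now [0 0 0 2 5 3 0], max=5
Drop 3: I rot3 at col 4 lands with bottom-row=5; cleared 0 line(s) (total 0); column heights now [0 0 0 2 9 3 0], max=9
Drop 4: Z rot3 at col 2 lands with bottom-row=1; cleared 0 line(s) (total 0); column heights now [0 0 3 4 9 3 0], max=9
Drop 5: T rot1 at col 1 lands with bottom-row=2; cleared 0 line(s) (total 0); column heights now [0 5 4 4 9 3 0], max=9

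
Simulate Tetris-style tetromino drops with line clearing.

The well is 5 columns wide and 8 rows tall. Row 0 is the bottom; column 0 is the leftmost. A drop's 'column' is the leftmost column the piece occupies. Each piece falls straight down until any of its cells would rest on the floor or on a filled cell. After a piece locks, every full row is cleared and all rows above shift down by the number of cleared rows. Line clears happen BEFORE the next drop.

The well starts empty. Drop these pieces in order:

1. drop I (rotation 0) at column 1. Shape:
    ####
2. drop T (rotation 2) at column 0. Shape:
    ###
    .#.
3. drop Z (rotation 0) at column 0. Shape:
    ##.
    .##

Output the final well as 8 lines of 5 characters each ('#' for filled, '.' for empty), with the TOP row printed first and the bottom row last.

Answer: .....
.....
.....
##...
.##..
###..
.#...
.####

Derivation:
Drop 1: I rot0 at col 1 lands with bottom-row=0; cleared 0 line(s) (total 0); column heights now [0 1 1 1 1], max=1
Drop 2: T rot2 at col 0 lands with bottom-row=1; cleared 0 line(s) (total 0); column heights now [3 3 3 1 1], max=3
Drop 3: Z rot0 at col 0 lands with bottom-row=3; cleared 0 line(s) (total 0); column heights now [5 5 4 1 1], max=5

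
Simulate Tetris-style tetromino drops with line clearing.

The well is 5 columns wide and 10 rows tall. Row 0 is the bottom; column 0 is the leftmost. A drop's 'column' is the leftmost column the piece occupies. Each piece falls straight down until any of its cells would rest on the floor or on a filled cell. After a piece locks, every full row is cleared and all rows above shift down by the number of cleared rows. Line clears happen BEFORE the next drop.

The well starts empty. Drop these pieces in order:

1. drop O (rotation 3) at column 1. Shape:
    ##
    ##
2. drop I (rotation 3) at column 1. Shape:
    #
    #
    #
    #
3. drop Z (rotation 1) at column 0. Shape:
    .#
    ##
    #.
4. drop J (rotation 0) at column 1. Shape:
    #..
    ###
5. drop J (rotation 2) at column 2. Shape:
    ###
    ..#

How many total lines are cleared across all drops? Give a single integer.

Drop 1: O rot3 at col 1 lands with bottom-row=0; cleared 0 line(s) (total 0); column heights now [0 2 2 0 0], max=2
Drop 2: I rot3 at col 1 lands with bottom-row=2; cleared 0 line(s) (total 0); column heights now [0 6 2 0 0], max=6
Drop 3: Z rot1 at col 0 lands with bottom-row=5; cleared 0 line(s) (total 0); column heights now [7 8 2 0 0], max=8
Drop 4: J rot0 at col 1 lands with bottom-row=8; cleared 0 line(s) (total 0); column heights now [7 10 9 9 0], max=10
Drop 5: J rot2 at col 2 lands with bottom-row=8; cleared 0 line(s) (total 0); column heights now [7 10 10 10 10], max=10

Answer: 0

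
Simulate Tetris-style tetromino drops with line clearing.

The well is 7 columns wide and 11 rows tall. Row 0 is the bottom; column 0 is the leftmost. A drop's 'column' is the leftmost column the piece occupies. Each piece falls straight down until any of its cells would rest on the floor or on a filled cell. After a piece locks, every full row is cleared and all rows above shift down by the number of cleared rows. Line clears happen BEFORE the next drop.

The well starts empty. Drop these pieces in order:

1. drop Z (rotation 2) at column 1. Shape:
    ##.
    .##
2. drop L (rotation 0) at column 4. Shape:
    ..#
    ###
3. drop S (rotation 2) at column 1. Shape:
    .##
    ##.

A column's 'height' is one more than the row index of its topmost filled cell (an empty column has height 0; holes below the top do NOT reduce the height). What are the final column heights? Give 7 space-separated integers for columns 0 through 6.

Drop 1: Z rot2 at col 1 lands with bottom-row=0; cleared 0 line(s) (total 0); column heights now [0 2 2 1 0 0 0], max=2
Drop 2: L rot0 at col 4 lands with bottom-row=0; cleared 0 line(s) (total 0); column heights now [0 2 2 1 1 1 2], max=2
Drop 3: S rot2 at col 1 lands with bottom-row=2; cleared 0 line(s) (total 0); column heights now [0 3 4 4 1 1 2], max=4

Answer: 0 3 4 4 1 1 2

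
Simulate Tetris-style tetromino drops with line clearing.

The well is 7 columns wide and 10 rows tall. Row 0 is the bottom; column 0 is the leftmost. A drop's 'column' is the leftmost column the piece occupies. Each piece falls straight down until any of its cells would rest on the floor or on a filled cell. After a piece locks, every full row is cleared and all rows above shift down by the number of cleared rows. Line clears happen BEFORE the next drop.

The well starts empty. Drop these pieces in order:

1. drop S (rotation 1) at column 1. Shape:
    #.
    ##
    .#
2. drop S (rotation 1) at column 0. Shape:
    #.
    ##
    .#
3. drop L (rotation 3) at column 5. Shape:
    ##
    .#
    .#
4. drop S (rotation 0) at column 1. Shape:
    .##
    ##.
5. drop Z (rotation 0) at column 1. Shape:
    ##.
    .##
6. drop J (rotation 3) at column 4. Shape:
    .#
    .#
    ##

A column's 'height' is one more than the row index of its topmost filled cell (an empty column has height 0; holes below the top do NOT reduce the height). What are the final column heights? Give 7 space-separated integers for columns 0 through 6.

Answer: 6 9 9 8 4 6 3

Derivation:
Drop 1: S rot1 at col 1 lands with bottom-row=0; cleared 0 line(s) (total 0); column heights now [0 3 2 0 0 0 0], max=3
Drop 2: S rot1 at col 0 lands with bottom-row=3; cleared 0 line(s) (total 0); column heights now [6 5 2 0 0 0 0], max=6
Drop 3: L rot3 at col 5 lands with bottom-row=0; cleared 0 line(s) (total 0); column heights now [6 5 2 0 0 3 3], max=6
Drop 4: S rot0 at col 1 lands with bottom-row=5; cleared 0 line(s) (total 0); column heights now [6 6 7 7 0 3 3], max=7
Drop 5: Z rot0 at col 1 lands with bottom-row=7; cleared 0 line(s) (total 0); column heights now [6 9 9 8 0 3 3], max=9
Drop 6: J rot3 at col 4 lands with bottom-row=3; cleared 0 line(s) (total 0); column heights now [6 9 9 8 4 6 3], max=9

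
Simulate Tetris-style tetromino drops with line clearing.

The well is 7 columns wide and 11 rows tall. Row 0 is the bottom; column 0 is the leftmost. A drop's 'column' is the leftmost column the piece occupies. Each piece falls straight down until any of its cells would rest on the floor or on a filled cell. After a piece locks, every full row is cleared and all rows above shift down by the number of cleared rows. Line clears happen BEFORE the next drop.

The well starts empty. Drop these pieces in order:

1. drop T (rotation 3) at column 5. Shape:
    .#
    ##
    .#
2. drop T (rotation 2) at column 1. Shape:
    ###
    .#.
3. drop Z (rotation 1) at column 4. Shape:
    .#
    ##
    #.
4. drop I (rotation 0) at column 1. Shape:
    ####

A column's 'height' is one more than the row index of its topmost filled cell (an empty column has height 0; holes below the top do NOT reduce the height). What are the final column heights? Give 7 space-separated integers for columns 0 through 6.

Answer: 0 4 4 4 4 4 3

Derivation:
Drop 1: T rot3 at col 5 lands with bottom-row=0; cleared 0 line(s) (total 0); column heights now [0 0 0 0 0 2 3], max=3
Drop 2: T rot2 at col 1 lands with bottom-row=0; cleared 0 line(s) (total 0); column heights now [0 2 2 2 0 2 3], max=3
Drop 3: Z rot1 at col 4 lands with bottom-row=1; cleared 0 line(s) (total 0); column heights now [0 2 2 2 3 4 3], max=4
Drop 4: I rot0 at col 1 lands with bottom-row=3; cleared 0 line(s) (total 0); column heights now [0 4 4 4 4 4 3], max=4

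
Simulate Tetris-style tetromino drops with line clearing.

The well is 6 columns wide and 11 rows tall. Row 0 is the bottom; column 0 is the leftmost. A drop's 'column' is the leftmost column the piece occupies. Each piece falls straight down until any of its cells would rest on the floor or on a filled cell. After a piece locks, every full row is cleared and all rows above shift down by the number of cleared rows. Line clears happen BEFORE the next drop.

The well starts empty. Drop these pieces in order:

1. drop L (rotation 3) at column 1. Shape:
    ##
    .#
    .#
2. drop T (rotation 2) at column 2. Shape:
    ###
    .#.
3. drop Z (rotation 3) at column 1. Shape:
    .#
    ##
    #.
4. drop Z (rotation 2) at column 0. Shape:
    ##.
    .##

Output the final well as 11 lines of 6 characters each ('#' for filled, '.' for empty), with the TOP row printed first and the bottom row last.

Answer: ......
......
......
##....
.##...
..#...
.##...
.####.
.###..
..#...
..#...

Derivation:
Drop 1: L rot3 at col 1 lands with bottom-row=0; cleared 0 line(s) (total 0); column heights now [0 3 3 0 0 0], max=3
Drop 2: T rot2 at col 2 lands with bottom-row=2; cleared 0 line(s) (total 0); column heights now [0 3 4 4 4 0], max=4
Drop 3: Z rot3 at col 1 lands with bottom-row=3; cleared 0 line(s) (total 0); column heights now [0 5 6 4 4 0], max=6
Drop 4: Z rot2 at col 0 lands with bottom-row=6; cleared 0 line(s) (total 0); column heights now [8 8 7 4 4 0], max=8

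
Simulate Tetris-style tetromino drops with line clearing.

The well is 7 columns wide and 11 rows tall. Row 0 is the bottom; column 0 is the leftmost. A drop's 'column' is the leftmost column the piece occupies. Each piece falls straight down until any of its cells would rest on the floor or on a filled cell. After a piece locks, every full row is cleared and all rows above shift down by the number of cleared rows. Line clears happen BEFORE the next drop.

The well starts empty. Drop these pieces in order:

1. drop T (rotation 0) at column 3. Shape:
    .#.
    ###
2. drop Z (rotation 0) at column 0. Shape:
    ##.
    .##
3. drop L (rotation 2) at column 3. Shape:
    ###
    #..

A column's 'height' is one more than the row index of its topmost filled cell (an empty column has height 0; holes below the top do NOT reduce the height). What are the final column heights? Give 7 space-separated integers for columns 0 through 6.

Drop 1: T rot0 at col 3 lands with bottom-row=0; cleared 0 line(s) (total 0); column heights now [0 0 0 1 2 1 0], max=2
Drop 2: Z rot0 at col 0 lands with bottom-row=0; cleared 0 line(s) (total 0); column heights now [2 2 1 1 2 1 0], max=2
Drop 3: L rot2 at col 3 lands with bottom-row=1; cleared 0 line(s) (total 0); column heights now [2 2 1 3 3 3 0], max=3

Answer: 2 2 1 3 3 3 0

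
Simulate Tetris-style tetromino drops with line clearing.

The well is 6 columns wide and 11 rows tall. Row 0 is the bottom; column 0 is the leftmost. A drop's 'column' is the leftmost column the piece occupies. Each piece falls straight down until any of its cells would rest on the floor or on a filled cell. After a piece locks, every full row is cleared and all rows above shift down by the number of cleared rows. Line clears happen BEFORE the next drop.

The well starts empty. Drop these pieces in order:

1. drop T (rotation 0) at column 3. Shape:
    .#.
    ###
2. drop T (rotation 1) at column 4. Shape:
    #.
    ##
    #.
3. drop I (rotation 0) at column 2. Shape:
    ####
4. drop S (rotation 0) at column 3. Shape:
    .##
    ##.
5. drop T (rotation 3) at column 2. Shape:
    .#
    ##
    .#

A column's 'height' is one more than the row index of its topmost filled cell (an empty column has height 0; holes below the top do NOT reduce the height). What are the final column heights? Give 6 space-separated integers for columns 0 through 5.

Answer: 0 0 9 10 8 8

Derivation:
Drop 1: T rot0 at col 3 lands with bottom-row=0; cleared 0 line(s) (total 0); column heights now [0 0 0 1 2 1], max=2
Drop 2: T rot1 at col 4 lands with bottom-row=2; cleared 0 line(s) (total 0); column heights now [0 0 0 1 5 4], max=5
Drop 3: I rot0 at col 2 lands with bottom-row=5; cleared 0 line(s) (total 0); column heights now [0 0 6 6 6 6], max=6
Drop 4: S rot0 at col 3 lands with bottom-row=6; cleared 0 line(s) (total 0); column heights now [0 0 6 7 8 8], max=8
Drop 5: T rot3 at col 2 lands with bottom-row=7; cleared 0 line(s) (total 0); column heights now [0 0 9 10 8 8], max=10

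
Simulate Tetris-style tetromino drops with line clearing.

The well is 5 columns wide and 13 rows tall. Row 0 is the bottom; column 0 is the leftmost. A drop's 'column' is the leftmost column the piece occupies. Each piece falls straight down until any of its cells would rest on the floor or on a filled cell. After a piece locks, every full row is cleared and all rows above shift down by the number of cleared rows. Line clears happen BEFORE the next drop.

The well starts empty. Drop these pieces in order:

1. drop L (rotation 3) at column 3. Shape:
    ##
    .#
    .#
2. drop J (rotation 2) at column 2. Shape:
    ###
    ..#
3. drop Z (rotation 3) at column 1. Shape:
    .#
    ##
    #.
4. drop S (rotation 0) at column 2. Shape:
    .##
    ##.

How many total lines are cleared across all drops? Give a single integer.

Drop 1: L rot3 at col 3 lands with bottom-row=0; cleared 0 line(s) (total 0); column heights now [0 0 0 3 3], max=3
Drop 2: J rot2 at col 2 lands with bottom-row=3; cleared 0 line(s) (total 0); column heights now [0 0 5 5 5], max=5
Drop 3: Z rot3 at col 1 lands with bottom-row=4; cleared 0 line(s) (total 0); column heights now [0 6 7 5 5], max=7
Drop 4: S rot0 at col 2 lands with bottom-row=7; cleared 0 line(s) (total 0); column heights now [0 6 8 9 9], max=9

Answer: 0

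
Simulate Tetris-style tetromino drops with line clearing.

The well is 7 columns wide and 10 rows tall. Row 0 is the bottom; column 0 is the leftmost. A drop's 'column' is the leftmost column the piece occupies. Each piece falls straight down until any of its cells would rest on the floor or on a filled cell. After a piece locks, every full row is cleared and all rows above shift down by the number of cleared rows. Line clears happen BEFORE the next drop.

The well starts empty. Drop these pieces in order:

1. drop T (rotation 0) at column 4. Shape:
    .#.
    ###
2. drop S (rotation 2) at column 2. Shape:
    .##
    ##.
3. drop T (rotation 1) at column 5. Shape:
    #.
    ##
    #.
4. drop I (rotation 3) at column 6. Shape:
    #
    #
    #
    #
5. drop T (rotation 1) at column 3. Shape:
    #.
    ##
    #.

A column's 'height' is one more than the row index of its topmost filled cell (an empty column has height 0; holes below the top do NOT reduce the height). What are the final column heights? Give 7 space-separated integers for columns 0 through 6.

Answer: 0 0 1 5 4 5 8

Derivation:
Drop 1: T rot0 at col 4 lands with bottom-row=0; cleared 0 line(s) (total 0); column heights now [0 0 0 0 1 2 1], max=2
Drop 2: S rot2 at col 2 lands with bottom-row=0; cleared 0 line(s) (total 0); column heights now [0 0 1 2 2 2 1], max=2
Drop 3: T rot1 at col 5 lands with bottom-row=2; cleared 0 line(s) (total 0); column heights now [0 0 1 2 2 5 4], max=5
Drop 4: I rot3 at col 6 lands with bottom-row=4; cleared 0 line(s) (total 0); column heights now [0 0 1 2 2 5 8], max=8
Drop 5: T rot1 at col 3 lands with bottom-row=2; cleared 0 line(s) (total 0); column heights now [0 0 1 5 4 5 8], max=8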